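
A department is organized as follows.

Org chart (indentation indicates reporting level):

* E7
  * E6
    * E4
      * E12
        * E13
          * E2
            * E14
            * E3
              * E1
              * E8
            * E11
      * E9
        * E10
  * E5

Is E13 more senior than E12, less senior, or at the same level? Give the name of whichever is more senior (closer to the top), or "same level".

E13 is 4 levels below E7; E12 is 3. E12 is higher.

E12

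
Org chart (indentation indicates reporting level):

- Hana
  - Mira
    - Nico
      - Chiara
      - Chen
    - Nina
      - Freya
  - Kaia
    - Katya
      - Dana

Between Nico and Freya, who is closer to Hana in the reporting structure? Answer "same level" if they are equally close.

Nico

Nico is 2 levels below Hana; Freya is 3. Nico is higher.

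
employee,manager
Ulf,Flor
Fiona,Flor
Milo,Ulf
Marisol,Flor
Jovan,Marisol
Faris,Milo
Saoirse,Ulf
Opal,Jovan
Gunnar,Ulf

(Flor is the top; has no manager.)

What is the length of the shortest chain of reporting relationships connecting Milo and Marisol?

3

Milo is 2 levels below Flor, and Marisol is 1 level below Flor (their lowest common manager). The shortest path runs up from Milo to Flor and back down to Marisol: 2 + 1 = 3 links.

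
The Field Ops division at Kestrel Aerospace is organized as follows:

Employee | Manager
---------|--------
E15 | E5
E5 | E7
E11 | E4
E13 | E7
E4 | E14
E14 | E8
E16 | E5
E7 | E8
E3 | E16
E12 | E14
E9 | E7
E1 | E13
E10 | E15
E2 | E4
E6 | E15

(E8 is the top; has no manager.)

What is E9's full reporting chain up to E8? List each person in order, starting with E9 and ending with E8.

E9 -> E7 -> E8

E9 reports to E7. E7 reports to E8. E8 is at the top.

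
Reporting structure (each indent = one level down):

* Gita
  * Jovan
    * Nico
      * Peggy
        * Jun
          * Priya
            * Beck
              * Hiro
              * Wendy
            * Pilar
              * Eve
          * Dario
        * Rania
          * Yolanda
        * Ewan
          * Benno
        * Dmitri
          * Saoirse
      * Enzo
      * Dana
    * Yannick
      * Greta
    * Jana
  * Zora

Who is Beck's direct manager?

Priya

Beck reports directly to Priya.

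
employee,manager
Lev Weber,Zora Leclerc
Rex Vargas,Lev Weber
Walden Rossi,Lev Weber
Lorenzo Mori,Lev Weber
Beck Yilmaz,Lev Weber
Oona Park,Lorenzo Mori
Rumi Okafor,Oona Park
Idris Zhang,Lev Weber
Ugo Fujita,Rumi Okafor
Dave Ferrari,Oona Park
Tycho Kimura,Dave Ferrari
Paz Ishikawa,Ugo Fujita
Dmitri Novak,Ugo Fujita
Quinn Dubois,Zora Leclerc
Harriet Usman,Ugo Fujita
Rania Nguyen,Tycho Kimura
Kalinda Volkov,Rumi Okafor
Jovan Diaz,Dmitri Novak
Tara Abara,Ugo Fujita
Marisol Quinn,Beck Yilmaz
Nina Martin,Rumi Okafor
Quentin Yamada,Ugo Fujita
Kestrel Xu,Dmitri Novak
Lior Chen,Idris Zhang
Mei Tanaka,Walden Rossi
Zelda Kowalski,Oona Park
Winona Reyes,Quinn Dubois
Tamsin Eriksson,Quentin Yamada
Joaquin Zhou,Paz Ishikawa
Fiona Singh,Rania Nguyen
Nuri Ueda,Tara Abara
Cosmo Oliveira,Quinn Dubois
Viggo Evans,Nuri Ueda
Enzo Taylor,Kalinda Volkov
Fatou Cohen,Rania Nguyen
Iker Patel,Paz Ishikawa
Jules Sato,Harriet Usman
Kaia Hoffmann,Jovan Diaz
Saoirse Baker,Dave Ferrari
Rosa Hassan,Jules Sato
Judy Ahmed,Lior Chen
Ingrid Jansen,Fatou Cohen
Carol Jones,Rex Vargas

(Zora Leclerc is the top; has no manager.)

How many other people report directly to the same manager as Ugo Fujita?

Ugo Fujita reports to Rumi Okafor. Rumi Okafor's other direct reports are Kalinda Volkov, Nina Martin — 2 peers.

2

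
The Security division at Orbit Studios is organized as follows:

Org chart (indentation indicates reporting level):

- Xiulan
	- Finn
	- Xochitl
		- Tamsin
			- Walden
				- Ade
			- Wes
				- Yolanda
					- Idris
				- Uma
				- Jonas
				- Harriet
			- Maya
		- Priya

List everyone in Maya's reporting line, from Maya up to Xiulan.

Maya -> Tamsin -> Xochitl -> Xiulan

Maya reports to Tamsin. Tamsin reports to Xochitl. Xochitl reports to Xiulan. Xiulan is at the top.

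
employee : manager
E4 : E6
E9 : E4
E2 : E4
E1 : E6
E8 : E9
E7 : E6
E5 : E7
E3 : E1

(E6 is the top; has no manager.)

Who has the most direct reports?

Direct-report counts: E6 has 3; E7 has 1; E1 has 1; E4 has 2; E9 has 1. The largest is 3, held by E6.

E6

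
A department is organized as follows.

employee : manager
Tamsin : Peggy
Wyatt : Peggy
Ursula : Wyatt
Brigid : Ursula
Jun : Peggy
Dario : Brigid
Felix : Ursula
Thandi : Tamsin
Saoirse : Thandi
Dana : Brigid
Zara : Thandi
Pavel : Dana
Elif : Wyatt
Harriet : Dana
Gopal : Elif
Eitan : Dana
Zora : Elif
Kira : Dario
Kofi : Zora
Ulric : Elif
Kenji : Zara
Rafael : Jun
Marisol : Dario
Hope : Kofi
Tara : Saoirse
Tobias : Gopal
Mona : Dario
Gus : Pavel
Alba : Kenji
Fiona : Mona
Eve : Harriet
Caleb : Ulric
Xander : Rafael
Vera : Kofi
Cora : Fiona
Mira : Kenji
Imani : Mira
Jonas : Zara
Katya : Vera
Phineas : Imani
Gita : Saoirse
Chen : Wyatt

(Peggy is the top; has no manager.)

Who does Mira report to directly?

Kenji

Mira reports directly to Kenji.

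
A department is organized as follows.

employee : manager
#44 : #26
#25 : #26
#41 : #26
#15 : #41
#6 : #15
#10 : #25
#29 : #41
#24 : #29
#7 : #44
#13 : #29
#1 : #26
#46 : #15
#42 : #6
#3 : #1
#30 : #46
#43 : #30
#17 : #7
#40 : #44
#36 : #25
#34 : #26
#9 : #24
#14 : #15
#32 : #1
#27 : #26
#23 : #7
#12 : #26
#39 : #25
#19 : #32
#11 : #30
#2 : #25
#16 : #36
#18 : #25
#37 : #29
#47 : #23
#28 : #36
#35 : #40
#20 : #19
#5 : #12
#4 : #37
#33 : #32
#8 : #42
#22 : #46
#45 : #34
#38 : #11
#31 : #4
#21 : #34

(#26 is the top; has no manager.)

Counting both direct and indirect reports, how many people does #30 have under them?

#30 directly manages #43, #11. #43 has no reports. Under #11: #38 (1). So #30's organization is 2 direct reports plus everyone under them: 1 + 2 = 3.

3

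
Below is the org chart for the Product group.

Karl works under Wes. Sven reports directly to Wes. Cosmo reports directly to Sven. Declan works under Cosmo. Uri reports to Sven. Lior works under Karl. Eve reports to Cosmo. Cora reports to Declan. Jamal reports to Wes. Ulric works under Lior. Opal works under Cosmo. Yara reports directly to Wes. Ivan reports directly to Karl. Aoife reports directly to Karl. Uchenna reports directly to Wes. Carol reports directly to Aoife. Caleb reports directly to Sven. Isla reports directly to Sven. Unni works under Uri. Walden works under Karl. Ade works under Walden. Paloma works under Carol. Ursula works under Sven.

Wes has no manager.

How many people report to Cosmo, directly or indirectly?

4

Cosmo directly manages Declan, Eve, Opal. Under Declan: Cora (1). Eve has no reports. Opal has no reports. So Cosmo's organization is 3 direct reports plus everyone under them: 2 + 1 + 1 = 4.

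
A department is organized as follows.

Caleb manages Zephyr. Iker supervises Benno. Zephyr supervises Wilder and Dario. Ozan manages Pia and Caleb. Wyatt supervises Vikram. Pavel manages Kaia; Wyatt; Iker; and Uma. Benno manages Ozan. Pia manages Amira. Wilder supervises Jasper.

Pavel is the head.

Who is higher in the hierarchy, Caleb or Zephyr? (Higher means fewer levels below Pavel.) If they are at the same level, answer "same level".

Caleb is 4 levels below Pavel; Zephyr is 5. Caleb is higher.

Caleb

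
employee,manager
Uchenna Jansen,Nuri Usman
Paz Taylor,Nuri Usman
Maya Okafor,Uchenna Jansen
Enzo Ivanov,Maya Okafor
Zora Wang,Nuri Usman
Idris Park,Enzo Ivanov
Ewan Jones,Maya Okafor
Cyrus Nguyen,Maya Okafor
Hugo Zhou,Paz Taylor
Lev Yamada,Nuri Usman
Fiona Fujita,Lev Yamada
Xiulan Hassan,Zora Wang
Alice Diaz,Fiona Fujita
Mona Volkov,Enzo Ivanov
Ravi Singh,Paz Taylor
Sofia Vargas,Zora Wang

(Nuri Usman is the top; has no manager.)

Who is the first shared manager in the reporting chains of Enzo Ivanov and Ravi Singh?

Enzo Ivanov's chain of managers is Maya Okafor, Uchenna Jansen, Nuri Usman. Ravi Singh's chain of managers is Paz Taylor, Nuri Usman. The first manager that appears in both chains is Nuri Usman.

Nuri Usman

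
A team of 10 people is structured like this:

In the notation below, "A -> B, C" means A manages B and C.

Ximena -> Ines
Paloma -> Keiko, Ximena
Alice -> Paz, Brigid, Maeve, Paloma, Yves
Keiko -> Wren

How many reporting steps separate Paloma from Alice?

1

Chain from Paloma up to Alice: Paloma → Alice. That is 1 step up, so Paloma is 1 level below Alice.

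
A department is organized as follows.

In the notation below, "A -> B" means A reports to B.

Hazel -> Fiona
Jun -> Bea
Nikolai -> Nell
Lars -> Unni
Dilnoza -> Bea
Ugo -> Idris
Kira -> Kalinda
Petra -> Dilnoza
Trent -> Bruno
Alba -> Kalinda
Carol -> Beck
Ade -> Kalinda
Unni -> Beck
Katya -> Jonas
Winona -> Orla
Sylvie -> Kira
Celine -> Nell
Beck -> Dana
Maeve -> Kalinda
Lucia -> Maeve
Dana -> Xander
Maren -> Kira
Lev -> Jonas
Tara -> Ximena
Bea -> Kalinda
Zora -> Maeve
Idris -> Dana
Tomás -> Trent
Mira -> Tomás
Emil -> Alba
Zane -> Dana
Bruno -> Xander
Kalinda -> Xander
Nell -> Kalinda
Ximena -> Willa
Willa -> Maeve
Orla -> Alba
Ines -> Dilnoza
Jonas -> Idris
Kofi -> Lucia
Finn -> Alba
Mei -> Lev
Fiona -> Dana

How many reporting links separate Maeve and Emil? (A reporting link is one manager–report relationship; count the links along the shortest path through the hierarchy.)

Maeve is 1 level below Kalinda, and Emil is 2 levels below Kalinda (their lowest common manager). The shortest path runs up from Maeve to Kalinda and back down to Emil: 1 + 2 = 3 links.

3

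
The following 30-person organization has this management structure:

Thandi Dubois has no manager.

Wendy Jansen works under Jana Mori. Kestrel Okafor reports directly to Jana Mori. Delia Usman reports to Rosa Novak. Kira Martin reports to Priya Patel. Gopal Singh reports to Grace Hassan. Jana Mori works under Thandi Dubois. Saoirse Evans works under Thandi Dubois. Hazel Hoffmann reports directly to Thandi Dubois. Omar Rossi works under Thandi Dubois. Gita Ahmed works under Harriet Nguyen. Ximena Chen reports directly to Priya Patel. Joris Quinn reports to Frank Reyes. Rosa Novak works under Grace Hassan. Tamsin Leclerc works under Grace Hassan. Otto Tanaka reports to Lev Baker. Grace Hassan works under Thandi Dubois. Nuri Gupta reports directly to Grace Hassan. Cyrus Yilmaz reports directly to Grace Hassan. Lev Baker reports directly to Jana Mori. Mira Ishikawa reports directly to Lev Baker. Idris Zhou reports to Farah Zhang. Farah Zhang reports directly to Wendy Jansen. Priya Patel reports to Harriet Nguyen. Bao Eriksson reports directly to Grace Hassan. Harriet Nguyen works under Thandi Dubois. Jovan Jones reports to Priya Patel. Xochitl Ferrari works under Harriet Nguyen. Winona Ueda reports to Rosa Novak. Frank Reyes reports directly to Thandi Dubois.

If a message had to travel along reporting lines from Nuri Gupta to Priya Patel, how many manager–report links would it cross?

4

Nuri Gupta is 2 levels below Thandi Dubois, and Priya Patel is 2 levels below Thandi Dubois (their lowest common manager). The shortest path runs up from Nuri Gupta to Thandi Dubois and back down to Priya Patel: 2 + 2 = 4 links.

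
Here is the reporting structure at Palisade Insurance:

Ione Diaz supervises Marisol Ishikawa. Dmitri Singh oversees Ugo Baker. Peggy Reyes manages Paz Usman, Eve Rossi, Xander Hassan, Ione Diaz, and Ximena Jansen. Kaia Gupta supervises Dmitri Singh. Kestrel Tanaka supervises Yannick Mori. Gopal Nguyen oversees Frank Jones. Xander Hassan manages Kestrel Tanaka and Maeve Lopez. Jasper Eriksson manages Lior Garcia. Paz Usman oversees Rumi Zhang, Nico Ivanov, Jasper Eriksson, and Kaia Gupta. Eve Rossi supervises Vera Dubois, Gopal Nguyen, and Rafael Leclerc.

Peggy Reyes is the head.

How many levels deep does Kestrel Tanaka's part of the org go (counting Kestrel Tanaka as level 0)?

1

The longest chain under Kestrel Tanaka runs Kestrel Tanaka → Yannick Mori, which is 1 level below Kestrel Tanaka.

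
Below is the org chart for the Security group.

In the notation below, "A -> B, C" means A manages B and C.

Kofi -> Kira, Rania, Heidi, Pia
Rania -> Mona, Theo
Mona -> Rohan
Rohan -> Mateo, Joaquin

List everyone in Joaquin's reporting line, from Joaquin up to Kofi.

Joaquin -> Rohan -> Mona -> Rania -> Kofi

Joaquin reports to Rohan. Rohan reports to Mona. Mona reports to Rania. Rania reports to Kofi. Kofi is at the top.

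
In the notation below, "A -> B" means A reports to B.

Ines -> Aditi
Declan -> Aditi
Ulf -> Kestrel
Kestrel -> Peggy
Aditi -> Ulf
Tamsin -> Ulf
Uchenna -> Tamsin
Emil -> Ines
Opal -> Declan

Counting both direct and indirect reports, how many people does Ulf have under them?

Ulf directly manages Aditi, Tamsin. Under Aditi: Declan, Opal, Ines, Emil (4). Under Tamsin: Uchenna (1). So Ulf's organization is 2 direct reports plus everyone under them: 5 + 2 = 7.

7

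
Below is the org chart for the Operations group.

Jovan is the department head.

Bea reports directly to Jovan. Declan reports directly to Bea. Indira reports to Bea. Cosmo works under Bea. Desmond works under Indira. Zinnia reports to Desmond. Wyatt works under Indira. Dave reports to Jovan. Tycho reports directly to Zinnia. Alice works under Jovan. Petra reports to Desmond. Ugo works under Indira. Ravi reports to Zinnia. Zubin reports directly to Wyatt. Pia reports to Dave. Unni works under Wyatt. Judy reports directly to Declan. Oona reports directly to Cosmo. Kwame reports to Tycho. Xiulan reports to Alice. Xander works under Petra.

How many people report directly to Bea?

3

Bea directly manages Declan, Indira, Cosmo. That is 3 direct reports.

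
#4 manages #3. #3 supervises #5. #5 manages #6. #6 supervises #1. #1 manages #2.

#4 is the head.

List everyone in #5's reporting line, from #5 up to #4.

#5 reports to #3. #3 reports to #4. #4 is at the top.

#5 -> #3 -> #4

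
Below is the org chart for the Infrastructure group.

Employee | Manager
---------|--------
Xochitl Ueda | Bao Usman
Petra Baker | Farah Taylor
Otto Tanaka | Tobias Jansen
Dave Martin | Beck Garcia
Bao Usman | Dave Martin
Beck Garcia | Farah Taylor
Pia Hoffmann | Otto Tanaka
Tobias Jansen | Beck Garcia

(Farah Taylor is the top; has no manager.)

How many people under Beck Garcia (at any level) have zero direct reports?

The people in Beck Garcia's organization with no one reporting to them are Pia Hoffmann, Xochitl Ueda. That is 2.

2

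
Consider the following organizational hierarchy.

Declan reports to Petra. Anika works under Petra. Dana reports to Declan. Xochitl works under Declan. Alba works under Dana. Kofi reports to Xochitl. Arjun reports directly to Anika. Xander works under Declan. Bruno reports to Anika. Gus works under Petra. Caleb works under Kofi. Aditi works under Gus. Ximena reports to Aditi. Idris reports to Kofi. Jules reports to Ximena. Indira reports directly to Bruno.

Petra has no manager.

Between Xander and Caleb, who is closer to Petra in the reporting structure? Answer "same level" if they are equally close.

Xander is 2 levels below Petra; Caleb is 4. Xander is higher.

Xander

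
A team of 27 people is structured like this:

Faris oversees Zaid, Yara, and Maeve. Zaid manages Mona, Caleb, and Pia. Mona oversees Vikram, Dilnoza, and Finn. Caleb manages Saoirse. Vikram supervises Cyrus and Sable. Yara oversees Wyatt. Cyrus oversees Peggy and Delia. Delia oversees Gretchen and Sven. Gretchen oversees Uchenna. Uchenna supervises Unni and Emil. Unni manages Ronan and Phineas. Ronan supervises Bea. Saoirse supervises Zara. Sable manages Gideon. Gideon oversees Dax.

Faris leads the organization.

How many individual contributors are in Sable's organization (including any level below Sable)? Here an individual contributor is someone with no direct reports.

1

The only person in Sable's organization with no one reporting to them is Dax. That is 1.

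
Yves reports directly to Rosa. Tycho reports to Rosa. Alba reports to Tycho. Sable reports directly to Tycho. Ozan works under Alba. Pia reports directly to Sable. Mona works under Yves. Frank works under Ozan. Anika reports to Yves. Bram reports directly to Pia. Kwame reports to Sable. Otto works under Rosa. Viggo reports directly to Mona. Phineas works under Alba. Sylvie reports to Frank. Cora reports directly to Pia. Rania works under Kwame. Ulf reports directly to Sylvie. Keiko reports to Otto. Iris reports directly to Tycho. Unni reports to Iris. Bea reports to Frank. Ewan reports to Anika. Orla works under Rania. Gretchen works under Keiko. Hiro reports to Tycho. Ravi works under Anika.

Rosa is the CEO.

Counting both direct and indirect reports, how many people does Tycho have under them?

Tycho directly manages Alba, Sable, Iris, Hiro. Under Alba: Phineas, Ozan, Frank, Bea, Sylvie, Ulf (6). Under Sable: Kwame, Rania, Orla, Pia, Cora, Bram (6). Under Iris: Unni (1). Hiro has no reports. So Tycho's organization is 4 direct reports plus everyone under them: 7 + 7 + 2 + 1 = 17.

17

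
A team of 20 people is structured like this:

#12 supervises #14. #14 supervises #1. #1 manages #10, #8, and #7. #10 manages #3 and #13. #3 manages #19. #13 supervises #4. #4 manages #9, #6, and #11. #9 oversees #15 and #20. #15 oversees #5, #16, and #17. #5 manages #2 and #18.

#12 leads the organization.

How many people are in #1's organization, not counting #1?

17

#1 directly manages #10, #7, #8. Under #10: #13, #4, #11, #6, #9, #20, #15, #17, #16, #5, #18, #2, #3, #19 (14). #7 has no reports. #8 has no reports. So #1's organization is 3 direct reports plus everyone under them: 15 + 1 + 1 = 17.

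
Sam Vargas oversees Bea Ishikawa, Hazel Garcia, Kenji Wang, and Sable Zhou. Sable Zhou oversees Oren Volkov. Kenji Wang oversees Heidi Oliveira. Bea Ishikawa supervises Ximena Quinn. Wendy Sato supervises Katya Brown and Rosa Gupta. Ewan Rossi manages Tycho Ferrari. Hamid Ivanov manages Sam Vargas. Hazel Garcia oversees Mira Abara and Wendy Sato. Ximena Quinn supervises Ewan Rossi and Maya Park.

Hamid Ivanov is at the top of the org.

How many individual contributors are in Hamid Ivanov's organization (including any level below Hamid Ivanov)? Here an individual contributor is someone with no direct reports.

7

The people in Hamid Ivanov's organization with no one reporting to them are Oren Volkov, Heidi Oliveira, Rosa Gupta, Katya Brown, Mira Abara, Maya Park, Tycho Ferrari. That is 7.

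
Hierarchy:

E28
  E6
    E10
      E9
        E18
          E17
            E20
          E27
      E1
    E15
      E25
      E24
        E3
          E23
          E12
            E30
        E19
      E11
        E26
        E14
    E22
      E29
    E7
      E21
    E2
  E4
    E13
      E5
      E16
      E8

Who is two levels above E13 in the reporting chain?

E13 reports to E4, and E4 reports to E28. So E13's skip-level manager is E28.

E28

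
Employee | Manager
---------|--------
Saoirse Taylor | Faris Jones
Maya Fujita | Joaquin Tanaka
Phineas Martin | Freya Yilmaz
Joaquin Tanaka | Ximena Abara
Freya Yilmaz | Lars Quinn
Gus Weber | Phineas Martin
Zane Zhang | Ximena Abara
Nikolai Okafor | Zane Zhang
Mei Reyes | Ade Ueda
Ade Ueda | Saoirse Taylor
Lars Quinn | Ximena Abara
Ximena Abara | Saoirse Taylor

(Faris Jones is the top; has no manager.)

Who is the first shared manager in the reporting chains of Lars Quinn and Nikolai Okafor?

Lars Quinn's chain of managers is Ximena Abara, Saoirse Taylor, Faris Jones. Nikolai Okafor's chain of managers is Zane Zhang, Ximena Abara, Saoirse Taylor, Faris Jones. The first manager that appears in both chains is Ximena Abara.

Ximena Abara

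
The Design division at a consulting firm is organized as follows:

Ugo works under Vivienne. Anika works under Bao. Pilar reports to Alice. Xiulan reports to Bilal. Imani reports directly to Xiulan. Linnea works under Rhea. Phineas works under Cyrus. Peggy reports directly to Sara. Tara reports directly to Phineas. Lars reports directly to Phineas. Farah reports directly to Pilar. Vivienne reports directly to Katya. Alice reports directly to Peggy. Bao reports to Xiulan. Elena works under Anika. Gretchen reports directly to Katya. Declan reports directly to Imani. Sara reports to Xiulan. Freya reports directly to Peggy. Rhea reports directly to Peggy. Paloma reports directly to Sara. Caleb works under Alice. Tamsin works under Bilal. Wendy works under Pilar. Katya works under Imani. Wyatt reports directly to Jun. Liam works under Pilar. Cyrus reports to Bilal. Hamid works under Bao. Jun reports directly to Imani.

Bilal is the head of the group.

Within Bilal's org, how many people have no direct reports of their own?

The people in Bilal's organization with no one reporting to them are Tamsin, Lars, Tara, Paloma, Linnea, Freya, Caleb, Liam, Wendy, Farah, Declan, Wyatt, Ugo, Gretchen, Hamid, Elena. That is 16.

16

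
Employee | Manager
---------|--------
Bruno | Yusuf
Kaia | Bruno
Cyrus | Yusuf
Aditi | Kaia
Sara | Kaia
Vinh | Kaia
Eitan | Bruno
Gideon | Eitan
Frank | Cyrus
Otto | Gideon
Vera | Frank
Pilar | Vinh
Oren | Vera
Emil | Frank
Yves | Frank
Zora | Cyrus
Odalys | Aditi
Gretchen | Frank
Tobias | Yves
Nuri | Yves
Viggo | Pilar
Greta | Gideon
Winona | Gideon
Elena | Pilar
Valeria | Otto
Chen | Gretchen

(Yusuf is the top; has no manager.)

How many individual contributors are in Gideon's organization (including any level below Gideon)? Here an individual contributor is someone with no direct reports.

3

The people in Gideon's organization with no one reporting to them are Winona, Greta, Valeria. That is 3.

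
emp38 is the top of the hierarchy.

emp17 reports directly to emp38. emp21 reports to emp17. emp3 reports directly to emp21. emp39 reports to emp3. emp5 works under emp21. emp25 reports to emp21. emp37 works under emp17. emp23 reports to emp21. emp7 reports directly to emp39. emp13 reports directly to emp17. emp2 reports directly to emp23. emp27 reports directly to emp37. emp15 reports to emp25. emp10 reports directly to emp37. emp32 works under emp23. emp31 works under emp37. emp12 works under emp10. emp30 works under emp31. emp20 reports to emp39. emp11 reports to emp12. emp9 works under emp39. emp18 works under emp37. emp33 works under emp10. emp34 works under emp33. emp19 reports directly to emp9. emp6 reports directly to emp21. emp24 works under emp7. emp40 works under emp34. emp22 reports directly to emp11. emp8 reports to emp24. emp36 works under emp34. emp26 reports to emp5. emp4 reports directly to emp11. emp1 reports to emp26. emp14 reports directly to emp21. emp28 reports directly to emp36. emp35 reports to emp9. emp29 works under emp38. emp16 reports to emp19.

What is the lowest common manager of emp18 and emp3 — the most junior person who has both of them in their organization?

emp17

emp18's chain of managers is emp37, emp17, emp38. emp3's chain of managers is emp21, emp17, emp38. The first manager that appears in both chains is emp17.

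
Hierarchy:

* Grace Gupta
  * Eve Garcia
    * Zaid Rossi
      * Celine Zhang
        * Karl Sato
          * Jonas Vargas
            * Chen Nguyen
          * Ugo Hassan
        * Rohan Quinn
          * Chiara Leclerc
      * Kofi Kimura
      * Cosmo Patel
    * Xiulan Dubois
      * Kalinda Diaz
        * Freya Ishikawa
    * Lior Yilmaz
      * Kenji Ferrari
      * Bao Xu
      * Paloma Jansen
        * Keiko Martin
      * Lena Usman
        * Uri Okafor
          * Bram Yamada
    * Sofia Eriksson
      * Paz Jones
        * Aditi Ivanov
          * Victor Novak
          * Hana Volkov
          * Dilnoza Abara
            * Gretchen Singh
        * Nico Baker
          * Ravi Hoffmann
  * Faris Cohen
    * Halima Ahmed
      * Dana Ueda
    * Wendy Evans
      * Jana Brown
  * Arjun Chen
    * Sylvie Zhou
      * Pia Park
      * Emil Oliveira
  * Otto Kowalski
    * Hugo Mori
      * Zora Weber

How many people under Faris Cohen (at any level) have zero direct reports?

The people in Faris Cohen's organization with no one reporting to them are Jana Brown, Dana Ueda. That is 2.

2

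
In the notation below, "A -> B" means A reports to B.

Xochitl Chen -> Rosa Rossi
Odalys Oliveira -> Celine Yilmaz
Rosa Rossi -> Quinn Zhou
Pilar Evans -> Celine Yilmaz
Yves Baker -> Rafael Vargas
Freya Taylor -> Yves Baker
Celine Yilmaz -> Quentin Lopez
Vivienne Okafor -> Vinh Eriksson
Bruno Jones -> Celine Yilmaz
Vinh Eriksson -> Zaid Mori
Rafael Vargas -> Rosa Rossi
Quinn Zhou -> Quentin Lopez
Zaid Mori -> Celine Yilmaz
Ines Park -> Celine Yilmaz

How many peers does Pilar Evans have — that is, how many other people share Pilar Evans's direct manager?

Pilar Evans reports to Celine Yilmaz. Celine Yilmaz's other direct reports are Bruno Jones, Zaid Mori, Odalys Oliveira, Ines Park — 4 peers.

4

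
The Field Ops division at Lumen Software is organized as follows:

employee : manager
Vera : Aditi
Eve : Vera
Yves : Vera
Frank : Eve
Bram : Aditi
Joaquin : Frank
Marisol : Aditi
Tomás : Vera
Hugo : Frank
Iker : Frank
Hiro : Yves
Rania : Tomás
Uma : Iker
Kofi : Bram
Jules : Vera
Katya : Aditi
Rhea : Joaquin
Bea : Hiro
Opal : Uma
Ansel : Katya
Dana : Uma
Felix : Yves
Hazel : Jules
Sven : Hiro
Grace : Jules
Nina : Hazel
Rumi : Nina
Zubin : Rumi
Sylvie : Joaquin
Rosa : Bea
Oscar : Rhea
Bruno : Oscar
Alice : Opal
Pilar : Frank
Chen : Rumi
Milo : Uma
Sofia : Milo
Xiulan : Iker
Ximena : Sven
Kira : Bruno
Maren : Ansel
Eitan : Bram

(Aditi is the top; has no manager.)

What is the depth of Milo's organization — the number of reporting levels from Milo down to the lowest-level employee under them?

The longest chain under Milo runs Milo → Sofia, which is 1 level below Milo.

1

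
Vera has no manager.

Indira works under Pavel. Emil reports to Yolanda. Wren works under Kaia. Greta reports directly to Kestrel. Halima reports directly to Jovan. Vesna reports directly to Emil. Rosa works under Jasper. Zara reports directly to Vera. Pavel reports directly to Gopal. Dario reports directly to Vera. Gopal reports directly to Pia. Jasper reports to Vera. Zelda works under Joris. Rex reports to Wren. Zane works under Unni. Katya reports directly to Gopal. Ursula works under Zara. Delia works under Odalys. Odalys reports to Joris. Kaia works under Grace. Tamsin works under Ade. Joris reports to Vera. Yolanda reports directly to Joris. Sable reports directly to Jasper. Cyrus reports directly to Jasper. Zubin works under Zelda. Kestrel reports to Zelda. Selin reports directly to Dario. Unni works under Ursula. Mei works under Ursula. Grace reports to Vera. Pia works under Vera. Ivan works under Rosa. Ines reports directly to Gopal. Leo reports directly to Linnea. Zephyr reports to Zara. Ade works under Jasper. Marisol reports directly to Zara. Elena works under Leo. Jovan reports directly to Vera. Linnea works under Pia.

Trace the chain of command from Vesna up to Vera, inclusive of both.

Vesna -> Emil -> Yolanda -> Joris -> Vera

Vesna reports to Emil. Emil reports to Yolanda. Yolanda reports to Joris. Joris reports to Vera. Vera is at the top.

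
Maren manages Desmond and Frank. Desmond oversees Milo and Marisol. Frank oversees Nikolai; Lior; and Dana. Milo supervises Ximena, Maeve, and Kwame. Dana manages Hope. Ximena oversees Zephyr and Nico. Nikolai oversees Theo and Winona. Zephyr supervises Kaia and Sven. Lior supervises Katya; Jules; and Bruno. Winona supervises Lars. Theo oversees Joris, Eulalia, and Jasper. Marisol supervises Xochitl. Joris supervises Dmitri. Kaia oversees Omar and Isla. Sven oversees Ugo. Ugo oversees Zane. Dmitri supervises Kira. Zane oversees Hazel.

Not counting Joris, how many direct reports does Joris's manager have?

Joris reports to Theo. Theo's other direct reports are Eulalia, Jasper — 2 peers.

2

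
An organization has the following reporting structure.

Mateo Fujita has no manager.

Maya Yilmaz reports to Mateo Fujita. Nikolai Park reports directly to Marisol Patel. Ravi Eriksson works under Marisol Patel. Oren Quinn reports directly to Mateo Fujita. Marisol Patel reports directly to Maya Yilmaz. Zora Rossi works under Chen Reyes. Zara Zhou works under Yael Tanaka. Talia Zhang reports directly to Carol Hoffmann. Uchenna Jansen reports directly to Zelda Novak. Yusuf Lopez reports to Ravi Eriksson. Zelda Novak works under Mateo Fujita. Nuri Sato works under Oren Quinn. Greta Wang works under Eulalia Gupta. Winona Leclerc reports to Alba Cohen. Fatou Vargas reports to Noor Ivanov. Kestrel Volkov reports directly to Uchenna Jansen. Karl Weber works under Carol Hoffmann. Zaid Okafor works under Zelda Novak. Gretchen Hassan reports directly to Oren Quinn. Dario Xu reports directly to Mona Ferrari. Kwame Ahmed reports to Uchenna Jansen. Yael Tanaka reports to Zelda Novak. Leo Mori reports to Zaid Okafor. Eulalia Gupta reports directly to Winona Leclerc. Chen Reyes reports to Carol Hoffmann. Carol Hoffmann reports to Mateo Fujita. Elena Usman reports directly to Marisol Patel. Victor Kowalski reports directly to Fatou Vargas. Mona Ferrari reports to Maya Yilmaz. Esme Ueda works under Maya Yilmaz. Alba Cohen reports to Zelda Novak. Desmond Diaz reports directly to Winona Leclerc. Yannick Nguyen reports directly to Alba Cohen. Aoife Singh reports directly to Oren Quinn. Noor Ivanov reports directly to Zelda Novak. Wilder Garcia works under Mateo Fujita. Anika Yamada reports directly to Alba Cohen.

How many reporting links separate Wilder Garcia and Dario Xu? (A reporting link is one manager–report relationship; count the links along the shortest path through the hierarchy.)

Wilder Garcia is 1 level below Mateo Fujita, and Dario Xu is 3 levels below Mateo Fujita (their lowest common manager). The shortest path runs up from Wilder Garcia to Mateo Fujita and back down to Dario Xu: 1 + 3 = 4 links.

4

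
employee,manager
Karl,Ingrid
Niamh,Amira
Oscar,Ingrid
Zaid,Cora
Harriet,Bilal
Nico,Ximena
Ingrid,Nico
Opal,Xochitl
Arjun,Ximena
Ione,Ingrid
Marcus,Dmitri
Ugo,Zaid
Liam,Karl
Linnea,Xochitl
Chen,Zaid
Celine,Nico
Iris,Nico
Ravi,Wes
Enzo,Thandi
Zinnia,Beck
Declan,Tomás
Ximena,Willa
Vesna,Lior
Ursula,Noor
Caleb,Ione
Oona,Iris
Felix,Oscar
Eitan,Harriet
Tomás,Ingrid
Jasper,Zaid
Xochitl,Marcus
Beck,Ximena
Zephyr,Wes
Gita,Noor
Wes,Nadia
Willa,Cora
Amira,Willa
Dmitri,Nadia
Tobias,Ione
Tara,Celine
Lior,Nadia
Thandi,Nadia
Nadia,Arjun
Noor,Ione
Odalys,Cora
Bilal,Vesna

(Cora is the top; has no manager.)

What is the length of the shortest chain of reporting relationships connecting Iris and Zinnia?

4

Iris is 2 levels below Ximena, and Zinnia is 2 levels below Ximena (their lowest common manager). The shortest path runs up from Iris to Ximena and back down to Zinnia: 2 + 2 = 4 links.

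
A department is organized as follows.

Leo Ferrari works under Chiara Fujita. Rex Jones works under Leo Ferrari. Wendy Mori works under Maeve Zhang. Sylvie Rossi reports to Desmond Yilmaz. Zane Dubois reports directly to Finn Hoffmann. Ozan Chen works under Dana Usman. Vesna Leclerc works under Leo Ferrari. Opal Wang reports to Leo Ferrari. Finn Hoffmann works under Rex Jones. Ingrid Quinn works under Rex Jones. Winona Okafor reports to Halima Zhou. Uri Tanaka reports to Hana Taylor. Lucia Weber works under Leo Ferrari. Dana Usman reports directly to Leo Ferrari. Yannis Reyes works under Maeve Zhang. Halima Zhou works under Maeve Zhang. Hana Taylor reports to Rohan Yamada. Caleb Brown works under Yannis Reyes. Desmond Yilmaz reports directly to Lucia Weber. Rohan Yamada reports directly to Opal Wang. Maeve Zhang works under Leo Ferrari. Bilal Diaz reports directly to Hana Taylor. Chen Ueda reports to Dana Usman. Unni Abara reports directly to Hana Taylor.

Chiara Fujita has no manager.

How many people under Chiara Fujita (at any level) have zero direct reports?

The people in Chiara Fujita's organization with no one reporting to them are Sylvie Rossi, Vesna Leclerc, Uri Tanaka, Unni Abara, Bilal Diaz, Ozan Chen, Chen Ueda, Zane Dubois, Ingrid Quinn, Wendy Mori, Winona Okafor, Caleb Brown. That is 12.

12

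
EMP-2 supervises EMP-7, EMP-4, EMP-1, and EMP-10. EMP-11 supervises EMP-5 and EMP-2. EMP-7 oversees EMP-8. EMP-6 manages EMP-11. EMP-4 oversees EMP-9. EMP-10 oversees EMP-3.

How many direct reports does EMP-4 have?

EMP-4 directly manages EMP-9. That is 1 direct report.

1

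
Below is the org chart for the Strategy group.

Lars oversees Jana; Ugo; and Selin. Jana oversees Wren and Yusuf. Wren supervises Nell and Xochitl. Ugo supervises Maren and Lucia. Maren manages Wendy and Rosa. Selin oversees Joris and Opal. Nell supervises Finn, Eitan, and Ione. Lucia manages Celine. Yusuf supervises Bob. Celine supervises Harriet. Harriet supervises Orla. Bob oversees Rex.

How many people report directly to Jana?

2

Jana directly manages Wren, Yusuf. That is 2 direct reports.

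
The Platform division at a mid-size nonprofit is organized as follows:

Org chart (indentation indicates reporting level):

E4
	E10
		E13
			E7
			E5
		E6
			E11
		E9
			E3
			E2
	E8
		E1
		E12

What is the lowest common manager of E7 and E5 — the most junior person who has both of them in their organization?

E13

E7's chain of managers is E13, E10, E4. E5's chain of managers is E13, E10, E4. The first manager that appears in both chains is E13.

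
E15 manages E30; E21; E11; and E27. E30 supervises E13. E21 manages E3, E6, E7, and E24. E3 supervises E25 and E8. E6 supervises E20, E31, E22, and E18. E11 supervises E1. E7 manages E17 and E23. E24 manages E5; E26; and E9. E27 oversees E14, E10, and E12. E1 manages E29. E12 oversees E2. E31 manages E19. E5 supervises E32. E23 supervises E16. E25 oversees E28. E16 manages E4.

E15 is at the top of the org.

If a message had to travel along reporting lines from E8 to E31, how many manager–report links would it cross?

E8 is 2 levels below E21, and E31 is 2 levels below E21 (their lowest common manager). The shortest path runs up from E8 to E21 and back down to E31: 2 + 2 = 4 links.

4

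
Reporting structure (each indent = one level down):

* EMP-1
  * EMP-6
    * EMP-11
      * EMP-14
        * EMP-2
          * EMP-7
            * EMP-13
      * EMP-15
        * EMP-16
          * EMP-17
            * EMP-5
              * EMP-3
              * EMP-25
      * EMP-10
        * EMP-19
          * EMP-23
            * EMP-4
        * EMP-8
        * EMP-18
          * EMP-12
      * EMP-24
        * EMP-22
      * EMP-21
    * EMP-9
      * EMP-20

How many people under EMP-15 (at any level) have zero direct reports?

The people in EMP-15's organization with no one reporting to them are EMP-25, EMP-3. That is 2.

2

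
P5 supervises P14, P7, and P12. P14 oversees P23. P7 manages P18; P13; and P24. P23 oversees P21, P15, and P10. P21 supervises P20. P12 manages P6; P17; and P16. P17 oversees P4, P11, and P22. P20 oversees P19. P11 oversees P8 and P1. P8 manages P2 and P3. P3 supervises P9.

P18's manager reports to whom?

P5

P18 reports to P7, and P7 reports to P5. So P18's skip-level manager is P5.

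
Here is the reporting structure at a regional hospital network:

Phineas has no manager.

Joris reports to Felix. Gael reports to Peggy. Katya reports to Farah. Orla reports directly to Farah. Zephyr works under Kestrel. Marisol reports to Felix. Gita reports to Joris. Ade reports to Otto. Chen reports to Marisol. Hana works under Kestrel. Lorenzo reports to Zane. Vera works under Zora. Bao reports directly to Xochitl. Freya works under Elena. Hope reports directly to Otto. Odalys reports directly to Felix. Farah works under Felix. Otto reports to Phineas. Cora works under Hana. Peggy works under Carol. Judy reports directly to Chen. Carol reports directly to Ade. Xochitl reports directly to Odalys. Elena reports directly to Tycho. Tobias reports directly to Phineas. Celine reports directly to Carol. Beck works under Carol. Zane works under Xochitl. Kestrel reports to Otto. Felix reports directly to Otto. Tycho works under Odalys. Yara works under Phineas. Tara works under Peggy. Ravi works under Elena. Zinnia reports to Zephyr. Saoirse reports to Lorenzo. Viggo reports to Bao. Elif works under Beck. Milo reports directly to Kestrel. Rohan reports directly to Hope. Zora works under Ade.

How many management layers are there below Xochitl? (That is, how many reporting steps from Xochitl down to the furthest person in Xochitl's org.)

The longest chain under Xochitl runs Xochitl → Zane → Lorenzo → Saoirse, which is 3 levels below Xochitl.

3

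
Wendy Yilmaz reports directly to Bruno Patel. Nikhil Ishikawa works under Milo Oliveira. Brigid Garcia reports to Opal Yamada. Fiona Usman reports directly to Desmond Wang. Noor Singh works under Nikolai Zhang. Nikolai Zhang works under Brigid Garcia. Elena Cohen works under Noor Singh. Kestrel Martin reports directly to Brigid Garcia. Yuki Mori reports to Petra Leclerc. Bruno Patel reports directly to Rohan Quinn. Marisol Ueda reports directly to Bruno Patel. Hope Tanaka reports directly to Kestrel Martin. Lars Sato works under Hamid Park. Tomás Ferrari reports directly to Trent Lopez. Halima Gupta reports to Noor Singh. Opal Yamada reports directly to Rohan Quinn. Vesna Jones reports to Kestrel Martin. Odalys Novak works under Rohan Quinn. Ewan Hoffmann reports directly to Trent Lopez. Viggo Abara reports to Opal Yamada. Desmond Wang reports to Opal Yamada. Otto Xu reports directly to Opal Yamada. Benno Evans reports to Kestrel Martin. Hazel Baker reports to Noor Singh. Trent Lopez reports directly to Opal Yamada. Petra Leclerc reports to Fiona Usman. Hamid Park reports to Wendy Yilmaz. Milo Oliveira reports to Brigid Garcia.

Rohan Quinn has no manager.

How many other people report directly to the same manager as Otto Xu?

Otto Xu reports to Opal Yamada. Opal Yamada's other direct reports are Brigid Garcia, Desmond Wang, Trent Lopez, Viggo Abara — 4 peers.

4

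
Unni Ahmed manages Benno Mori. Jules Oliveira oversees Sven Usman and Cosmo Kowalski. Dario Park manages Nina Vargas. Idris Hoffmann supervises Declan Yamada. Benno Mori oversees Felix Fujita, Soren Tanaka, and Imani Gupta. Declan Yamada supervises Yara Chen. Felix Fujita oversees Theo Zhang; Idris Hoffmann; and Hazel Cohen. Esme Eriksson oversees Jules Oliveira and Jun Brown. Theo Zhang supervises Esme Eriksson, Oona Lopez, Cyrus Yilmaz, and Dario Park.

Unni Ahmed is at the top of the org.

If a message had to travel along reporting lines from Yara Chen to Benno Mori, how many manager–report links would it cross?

4

Yara Chen is in Benno Mori's organization: the chain from Yara Chen up to Benno Mori is Yara Chen → Declan Yamada → Idris Hoffmann → Felix Fujita → Benno Mori, which is 4 links.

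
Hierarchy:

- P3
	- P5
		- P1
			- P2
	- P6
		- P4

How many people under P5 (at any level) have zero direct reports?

The only person in P5's organization with no one reporting to them is P2. That is 1.

1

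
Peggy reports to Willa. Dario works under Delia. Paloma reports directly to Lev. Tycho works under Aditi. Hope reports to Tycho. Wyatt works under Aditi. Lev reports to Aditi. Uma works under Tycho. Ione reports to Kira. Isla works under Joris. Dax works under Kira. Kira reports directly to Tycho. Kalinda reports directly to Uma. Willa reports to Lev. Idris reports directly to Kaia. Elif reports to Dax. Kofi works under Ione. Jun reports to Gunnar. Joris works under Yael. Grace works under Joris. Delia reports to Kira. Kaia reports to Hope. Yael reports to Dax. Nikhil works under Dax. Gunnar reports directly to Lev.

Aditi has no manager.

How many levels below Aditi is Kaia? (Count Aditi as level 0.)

Chain from Kaia up to Aditi: Kaia → Hope → Tycho → Aditi. That is 3 steps up, so Kaia is 3 levels below Aditi.

3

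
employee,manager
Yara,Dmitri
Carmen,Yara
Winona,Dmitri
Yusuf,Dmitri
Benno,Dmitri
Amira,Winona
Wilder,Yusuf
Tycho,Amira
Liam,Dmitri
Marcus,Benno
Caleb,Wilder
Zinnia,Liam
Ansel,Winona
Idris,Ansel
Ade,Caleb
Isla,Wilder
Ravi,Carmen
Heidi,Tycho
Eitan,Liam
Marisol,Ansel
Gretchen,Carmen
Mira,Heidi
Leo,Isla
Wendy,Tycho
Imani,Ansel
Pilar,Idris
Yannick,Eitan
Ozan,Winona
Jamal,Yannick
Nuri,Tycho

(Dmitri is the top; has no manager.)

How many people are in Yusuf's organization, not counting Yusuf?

Yusuf directly manages Wilder. Under Wilder: Isla, Leo, Caleb, Ade (4). That's 5 in total.

5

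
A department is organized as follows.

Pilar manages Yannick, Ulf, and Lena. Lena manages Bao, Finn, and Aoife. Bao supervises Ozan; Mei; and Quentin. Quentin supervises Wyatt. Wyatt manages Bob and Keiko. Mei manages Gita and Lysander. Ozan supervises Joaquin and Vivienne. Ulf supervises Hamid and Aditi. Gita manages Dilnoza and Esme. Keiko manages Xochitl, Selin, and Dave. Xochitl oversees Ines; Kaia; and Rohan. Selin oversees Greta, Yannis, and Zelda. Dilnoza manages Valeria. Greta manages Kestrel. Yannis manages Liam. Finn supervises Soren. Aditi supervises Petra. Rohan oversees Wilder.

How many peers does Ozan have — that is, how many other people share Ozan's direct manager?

2

Ozan reports to Bao. Bao's other direct reports are Quentin, Mei — 2 peers.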